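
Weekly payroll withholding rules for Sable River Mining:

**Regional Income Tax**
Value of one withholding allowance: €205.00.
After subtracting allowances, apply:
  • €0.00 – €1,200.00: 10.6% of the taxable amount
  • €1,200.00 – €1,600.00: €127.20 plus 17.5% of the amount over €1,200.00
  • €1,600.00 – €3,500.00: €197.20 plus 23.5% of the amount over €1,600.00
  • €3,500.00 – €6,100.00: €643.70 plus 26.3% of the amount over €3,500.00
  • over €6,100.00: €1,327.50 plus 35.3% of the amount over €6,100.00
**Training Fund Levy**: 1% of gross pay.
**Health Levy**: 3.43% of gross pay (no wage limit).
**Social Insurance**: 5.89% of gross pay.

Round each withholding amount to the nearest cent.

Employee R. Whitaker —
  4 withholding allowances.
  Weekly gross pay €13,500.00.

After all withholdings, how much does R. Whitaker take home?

Regional Income Tax: taxable = €13,500.00 − 4×€205.00 = €12,680.00
  €1,327.50 + 35.3% × (€12,680.00 − €6,100.00) = €1,327.50 + 35.3% × €6,580.00 = €3,650.24
Training Fund Levy: 1% × €13,500.00 = €135.00
Health Levy: 3.43% × €13,500.00 = €463.05
Social Insurance: 5.89% × €13,500.00 = €795.15
Total withheld: €3,650.24 + €135.00 + €463.05 + €795.15 = €5,043.44
Net pay: €13,500.00 − €5,043.44 = €8,456.56

€8,456.56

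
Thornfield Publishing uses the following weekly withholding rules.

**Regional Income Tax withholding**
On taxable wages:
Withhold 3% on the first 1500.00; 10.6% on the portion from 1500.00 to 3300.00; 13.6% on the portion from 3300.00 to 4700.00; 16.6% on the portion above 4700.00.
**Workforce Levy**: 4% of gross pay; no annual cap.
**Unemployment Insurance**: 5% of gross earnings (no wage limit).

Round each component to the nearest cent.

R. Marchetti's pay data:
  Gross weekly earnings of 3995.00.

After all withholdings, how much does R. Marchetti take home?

Regional Income Tax: taxable = 3995.00
  235.80 + 13.6% × (3995.00 − 3300.00) = 235.80 + 13.6% × 695.00 = 330.32
Workforce Levy: 4% × 3995.00 = 159.80
Unemployment Insurance: 5% × 3995.00 = 199.75
Total withheld: 330.32 + 159.80 + 199.75 = 689.87
Net pay: 3995.00 − 689.87 = 3305.13

3305.13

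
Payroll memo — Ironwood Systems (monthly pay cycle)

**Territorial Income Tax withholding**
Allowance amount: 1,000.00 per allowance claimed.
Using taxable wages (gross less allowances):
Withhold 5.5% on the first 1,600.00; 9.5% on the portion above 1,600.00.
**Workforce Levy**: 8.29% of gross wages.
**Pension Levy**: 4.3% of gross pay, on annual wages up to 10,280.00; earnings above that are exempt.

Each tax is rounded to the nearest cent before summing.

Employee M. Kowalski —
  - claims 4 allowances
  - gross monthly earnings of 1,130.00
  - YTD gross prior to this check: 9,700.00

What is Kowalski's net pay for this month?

Territorial Income Tax: taxable = 1,130.00 − 4×1,000.00 = -2,870.00
  Taxable ≤ 0 → 0.00
Workforce Levy: 8.29% × 1,130.00 = 93.68
Pension Levy: cap 10,280.00 − YTD 9,700.00 = 580.00 subject; 4.3% × 580.00 = 24.94
Total withheld: 0.00 + 93.68 + 24.94 = 118.62
Net pay: 1,130.00 − 118.62 = 1,011.38

1,011.38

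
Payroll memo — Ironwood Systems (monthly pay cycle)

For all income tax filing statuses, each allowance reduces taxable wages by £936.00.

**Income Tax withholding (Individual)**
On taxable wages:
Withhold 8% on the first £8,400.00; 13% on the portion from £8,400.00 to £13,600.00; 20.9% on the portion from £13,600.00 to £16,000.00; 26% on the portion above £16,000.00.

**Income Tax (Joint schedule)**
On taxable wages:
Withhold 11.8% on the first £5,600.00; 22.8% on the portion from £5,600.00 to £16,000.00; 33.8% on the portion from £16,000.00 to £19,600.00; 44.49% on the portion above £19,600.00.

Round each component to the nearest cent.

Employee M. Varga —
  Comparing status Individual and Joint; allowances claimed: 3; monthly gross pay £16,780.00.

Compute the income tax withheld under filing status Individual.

£1,425.75

Income Tax (Individual): taxable = £16,780.00 − 3×£936.00 = £13,972.00
  £1,348.00 + 20.9% × (£13,972.00 − £13,600.00) = £1,348.00 + 20.9% × £372.00 = £1,425.75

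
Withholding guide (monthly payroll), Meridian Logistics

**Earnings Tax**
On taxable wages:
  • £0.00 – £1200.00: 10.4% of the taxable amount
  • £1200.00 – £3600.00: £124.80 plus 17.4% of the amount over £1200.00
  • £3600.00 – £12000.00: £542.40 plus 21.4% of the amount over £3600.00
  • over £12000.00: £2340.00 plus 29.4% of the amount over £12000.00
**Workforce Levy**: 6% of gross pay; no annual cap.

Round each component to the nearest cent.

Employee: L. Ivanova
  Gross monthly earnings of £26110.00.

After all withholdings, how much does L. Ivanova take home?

£18055.06

Earnings Tax: taxable = £26110.00
  £2340.00 + 29.4% × (£26110.00 − £12000.00) = £2340.00 + 29.4% × £14110.00 = £6488.34
Workforce Levy: 6% × £26110.00 = £1566.60
Total withheld: £6488.34 + £1566.60 = £8054.94
Net pay: £26110.00 − £8054.94 = £18055.06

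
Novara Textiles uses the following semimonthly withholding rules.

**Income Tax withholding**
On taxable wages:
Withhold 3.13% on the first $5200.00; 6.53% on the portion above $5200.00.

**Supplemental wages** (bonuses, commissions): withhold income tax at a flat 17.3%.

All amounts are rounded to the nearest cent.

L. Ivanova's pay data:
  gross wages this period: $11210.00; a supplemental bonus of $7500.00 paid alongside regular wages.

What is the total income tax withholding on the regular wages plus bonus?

Income Tax: taxable = $11210.00
  $162.76 + 6.53% × ($11210.00 − $5200.00) = $162.76 + 6.53% × $6010.00 = $555.21
Supplemental (17.3% flat on bonus): 17.3% × $7500.00 = $1297.50
Total income tax: $555.21 + $1297.50 = $1852.71

$1852.71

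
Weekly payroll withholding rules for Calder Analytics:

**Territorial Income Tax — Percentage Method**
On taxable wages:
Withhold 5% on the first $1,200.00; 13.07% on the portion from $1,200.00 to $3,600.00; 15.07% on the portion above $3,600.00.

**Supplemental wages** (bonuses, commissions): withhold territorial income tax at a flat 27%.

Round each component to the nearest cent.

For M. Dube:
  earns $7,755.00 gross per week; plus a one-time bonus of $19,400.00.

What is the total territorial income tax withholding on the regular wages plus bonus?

Territorial Income Tax: taxable = $7,755.00
  $373.68 + 15.07% × ($7,755.00 − $3,600.00) = $373.68 + 15.07% × $4,155.00 = $999.84
Supplemental (27% flat on bonus): 27% × $19,400.00 = $5,238.00
Total territorial income tax: $999.84 + $5,238.00 = $6,237.84

$6,237.84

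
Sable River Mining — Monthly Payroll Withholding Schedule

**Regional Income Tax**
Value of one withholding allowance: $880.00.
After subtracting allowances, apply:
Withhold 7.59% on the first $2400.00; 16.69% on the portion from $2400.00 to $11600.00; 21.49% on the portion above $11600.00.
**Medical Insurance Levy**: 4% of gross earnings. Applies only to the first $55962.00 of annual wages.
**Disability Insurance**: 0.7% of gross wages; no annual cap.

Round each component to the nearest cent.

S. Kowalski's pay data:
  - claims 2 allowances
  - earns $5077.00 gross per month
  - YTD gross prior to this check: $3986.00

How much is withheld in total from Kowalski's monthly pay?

$573.83

Regional Income Tax: taxable = $5077.00 − 2×$880.00 = $3317.00
  $182.16 + 16.69% × ($3317.00 − $2400.00) = $182.16 + 16.69% × $917.00 = $335.21
Medical Insurance Levy: 4% × $5077.00 = $203.08
Disability Insurance: 0.7% × $5077.00 = $35.54
Total: $335.21 + $203.08 + $35.54 = $573.83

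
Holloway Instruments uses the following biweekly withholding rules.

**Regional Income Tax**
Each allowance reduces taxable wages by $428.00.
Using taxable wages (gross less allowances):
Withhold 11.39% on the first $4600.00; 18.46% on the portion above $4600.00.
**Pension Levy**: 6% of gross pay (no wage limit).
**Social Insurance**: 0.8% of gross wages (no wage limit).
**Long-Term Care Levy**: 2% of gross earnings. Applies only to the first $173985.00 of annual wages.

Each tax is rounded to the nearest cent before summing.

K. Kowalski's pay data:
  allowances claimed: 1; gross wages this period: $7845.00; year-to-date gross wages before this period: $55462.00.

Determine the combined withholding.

$1734.32

Regional Income Tax: taxable = $7845.00 − 1×$428.00 = $7417.00
  $523.94 + 18.46% × ($7417.00 − $4600.00) = $523.94 + 18.46% × $2817.00 = $1043.96
Pension Levy: 6% × $7845.00 = $470.70
Social Insurance: 0.8% × $7845.00 = $62.76
Long-Term Care Levy: 2% × $7845.00 = $156.90
Total: $1043.96 + $470.70 + $62.76 + $156.90 = $1734.32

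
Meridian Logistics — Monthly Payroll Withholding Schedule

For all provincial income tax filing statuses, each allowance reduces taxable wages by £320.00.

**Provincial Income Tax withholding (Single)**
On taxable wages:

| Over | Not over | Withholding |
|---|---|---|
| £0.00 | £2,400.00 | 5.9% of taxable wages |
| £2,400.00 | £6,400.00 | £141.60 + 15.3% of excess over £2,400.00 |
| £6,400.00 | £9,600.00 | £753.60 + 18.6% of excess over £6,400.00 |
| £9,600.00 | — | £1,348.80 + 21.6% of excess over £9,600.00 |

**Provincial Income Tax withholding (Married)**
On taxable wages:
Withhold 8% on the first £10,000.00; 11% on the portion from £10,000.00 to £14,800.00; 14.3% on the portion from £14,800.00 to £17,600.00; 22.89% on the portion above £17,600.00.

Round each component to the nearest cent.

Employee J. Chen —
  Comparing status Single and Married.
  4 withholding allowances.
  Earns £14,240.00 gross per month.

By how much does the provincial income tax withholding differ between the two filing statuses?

Provincial Income Tax (Single): taxable = £14,240.00 − 4×£320.00 = £12,960.00
  £1,348.80 + 21.6% × (£12,960.00 − £9,600.00) = £1,348.80 + 21.6% × £3,360.00 = £2,074.56
Provincial Income Tax (Married): taxable = £14,240.00 − 4×£320.00 = £12,960.00
  £800.00 + 11% × (£12,960.00 − £10,000.00) = £800.00 + 11% × £2,960.00 = £1,125.60
Difference: |£2,074.56 − £1,125.60| = £948.96 (higher under Single)

£948.96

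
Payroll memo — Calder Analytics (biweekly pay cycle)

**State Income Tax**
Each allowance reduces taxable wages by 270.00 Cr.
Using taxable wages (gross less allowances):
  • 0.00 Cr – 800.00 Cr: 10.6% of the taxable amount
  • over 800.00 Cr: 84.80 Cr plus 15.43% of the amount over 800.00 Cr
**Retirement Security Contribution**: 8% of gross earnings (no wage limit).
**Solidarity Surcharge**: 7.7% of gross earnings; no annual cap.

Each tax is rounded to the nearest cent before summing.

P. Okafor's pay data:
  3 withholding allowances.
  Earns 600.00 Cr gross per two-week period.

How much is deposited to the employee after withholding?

505.80 Cr

State Income Tax: taxable = 600.00 Cr − 3×270.00 Cr = -210.00 Cr
  Taxable ≤ 0 → 0.00 Cr
Retirement Security Contribution: 8% × 600.00 Cr = 48.00 Cr
Solidarity Surcharge: 7.7% × 600.00 Cr = 46.20 Cr
Total withheld: 0.00 Cr + 48.00 Cr + 46.20 Cr = 94.20 Cr
Net pay: 600.00 Cr − 94.20 Cr = 505.80 Cr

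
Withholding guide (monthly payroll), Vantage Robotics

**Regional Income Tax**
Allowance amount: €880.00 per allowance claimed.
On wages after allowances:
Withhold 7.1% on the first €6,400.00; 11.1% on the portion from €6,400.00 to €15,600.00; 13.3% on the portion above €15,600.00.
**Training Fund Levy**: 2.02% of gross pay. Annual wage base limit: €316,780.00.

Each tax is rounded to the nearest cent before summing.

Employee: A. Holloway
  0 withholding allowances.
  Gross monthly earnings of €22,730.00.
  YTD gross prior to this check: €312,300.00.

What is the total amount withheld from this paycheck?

€2,514.39

Regional Income Tax: taxable = €22,730.00
  €1,475.60 + 13.3% × (€22,730.00 − €15,600.00) = €1,475.60 + 13.3% × €7,130.00 = €2,423.89
Training Fund Levy: cap €316,780.00 − YTD €312,300.00 = €4,480.00 subject; 2.02% × €4,480.00 = €90.50
Total: €2,423.89 + €90.50 = €2,514.39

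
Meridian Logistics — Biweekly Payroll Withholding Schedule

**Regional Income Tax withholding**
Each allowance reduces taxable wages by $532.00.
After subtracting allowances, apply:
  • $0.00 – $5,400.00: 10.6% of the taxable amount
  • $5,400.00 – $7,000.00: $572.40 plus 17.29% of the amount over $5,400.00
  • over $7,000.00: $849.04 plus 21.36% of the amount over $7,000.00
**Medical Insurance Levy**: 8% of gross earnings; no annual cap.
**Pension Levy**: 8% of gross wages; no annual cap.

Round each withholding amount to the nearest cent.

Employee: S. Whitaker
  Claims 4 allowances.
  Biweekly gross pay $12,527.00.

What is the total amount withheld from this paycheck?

Regional Income Tax: taxable = $12,527.00 − 4×$532.00 = $10,399.00
  $849.04 + 21.36% × ($10,399.00 − $7,000.00) = $849.04 + 21.36% × $3,399.00 = $1,575.07
Medical Insurance Levy: 8% × $12,527.00 = $1,002.16
Pension Levy: 8% × $12,527.00 = $1,002.16
Total: $1,575.07 + $1,002.16 + $1,002.16 = $3,579.39

$3,579.39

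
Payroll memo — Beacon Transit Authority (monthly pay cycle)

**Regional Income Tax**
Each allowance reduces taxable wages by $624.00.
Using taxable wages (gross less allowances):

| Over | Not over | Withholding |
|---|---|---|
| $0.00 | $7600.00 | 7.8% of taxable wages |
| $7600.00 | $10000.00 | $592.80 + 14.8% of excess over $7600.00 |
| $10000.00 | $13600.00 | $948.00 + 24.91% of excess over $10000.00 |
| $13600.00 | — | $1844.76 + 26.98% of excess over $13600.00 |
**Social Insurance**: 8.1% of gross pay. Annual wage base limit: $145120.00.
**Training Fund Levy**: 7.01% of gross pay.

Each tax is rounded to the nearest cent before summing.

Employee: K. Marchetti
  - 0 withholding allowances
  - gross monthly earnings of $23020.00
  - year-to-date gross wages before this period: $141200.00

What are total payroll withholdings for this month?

$6317.50

Regional Income Tax: taxable = $23020.00
  $1844.76 + 26.98% × ($23020.00 − $13600.00) = $1844.76 + 26.98% × $9420.00 = $4386.28
Social Insurance: cap $145120.00 − YTD $141200.00 = $3920.00 subject; 8.1% × $3920.00 = $317.52
Training Fund Levy: 7.01% × $23020.00 = $1613.70
Total: $4386.28 + $317.52 + $1613.70 = $6317.50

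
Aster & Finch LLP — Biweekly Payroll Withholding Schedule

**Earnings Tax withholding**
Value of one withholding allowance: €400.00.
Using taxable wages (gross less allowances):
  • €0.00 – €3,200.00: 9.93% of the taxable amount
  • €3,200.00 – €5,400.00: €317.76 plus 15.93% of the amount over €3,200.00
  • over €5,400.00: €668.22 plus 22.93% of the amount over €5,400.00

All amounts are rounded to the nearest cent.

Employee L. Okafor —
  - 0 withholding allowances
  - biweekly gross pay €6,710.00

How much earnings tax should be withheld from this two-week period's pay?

€968.60

Earnings Tax: taxable = €6,710.00
  €668.22 + 22.93% × (€6,710.00 − €5,400.00) = €668.22 + 22.93% × €1,310.00 = €968.60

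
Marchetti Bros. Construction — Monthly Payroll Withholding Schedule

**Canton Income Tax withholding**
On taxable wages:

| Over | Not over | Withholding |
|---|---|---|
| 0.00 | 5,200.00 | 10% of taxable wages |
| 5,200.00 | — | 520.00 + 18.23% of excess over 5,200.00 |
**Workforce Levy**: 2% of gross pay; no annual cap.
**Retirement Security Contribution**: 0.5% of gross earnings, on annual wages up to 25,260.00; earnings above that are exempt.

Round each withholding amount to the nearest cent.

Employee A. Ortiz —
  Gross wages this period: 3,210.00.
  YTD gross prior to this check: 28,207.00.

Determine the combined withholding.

385.20

Canton Income Tax: taxable = 3,210.00
  10% × 3,210.00 = 321.00
Workforce Levy: 2% × 3,210.00 = 64.20
Retirement Security Contribution: YTD 28,207.00 ≥ cap 25,260.00 → 0.00
Total: 321.00 + 64.20 + 0.00 = 385.20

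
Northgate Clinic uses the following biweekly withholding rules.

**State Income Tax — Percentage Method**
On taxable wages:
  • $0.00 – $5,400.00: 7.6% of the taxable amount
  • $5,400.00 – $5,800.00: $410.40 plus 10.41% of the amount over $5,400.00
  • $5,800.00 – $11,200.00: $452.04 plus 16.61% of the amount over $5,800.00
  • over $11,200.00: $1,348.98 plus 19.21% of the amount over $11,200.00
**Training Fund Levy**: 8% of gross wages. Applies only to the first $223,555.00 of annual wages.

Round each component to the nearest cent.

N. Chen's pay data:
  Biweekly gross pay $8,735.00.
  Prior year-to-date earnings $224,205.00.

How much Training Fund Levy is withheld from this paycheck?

Training Fund Levy: YTD $224,205.00 ≥ cap $223,555.00 → $0.00

$0.00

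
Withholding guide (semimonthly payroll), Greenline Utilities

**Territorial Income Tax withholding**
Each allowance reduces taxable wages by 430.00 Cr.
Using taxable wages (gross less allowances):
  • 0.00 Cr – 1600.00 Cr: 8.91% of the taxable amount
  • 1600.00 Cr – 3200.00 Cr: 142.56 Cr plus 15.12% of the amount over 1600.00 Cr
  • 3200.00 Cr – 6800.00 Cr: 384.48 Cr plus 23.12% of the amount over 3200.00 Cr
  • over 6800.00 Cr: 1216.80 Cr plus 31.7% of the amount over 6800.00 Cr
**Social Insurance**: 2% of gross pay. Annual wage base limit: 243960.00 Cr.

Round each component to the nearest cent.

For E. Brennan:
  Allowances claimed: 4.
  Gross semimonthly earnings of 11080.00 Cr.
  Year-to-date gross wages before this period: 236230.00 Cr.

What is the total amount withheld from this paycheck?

2182.92 Cr

Territorial Income Tax: taxable = 11080.00 Cr − 4×430.00 Cr = 9360.00 Cr
  1216.80 Cr + 31.7% × (9360.00 Cr − 6800.00 Cr) = 1216.80 Cr + 31.7% × 2560.00 Cr = 2028.32 Cr
Social Insurance: cap 243960.00 Cr − YTD 236230.00 Cr = 7730.00 Cr subject; 2% × 7730.00 Cr = 154.60 Cr
Total: 2028.32 Cr + 154.60 Cr = 2182.92 Cr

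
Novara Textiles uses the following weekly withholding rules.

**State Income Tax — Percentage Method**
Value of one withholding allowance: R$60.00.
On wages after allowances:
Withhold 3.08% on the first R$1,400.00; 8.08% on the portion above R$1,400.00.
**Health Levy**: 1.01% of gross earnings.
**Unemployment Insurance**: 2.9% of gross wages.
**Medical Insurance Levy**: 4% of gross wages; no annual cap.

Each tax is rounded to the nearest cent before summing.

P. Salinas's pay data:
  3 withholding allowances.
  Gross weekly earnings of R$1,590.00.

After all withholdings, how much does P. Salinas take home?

R$1,420.30

State Income Tax: taxable = R$1,590.00 − 3×R$60.00 = R$1,410.00
  R$43.12 + 8.08% × (R$1,410.00 − R$1,400.00) = R$43.12 + 8.08% × R$10.00 = R$43.93
Health Levy: 1.01% × R$1,590.00 = R$16.06
Unemployment Insurance: 2.9% × R$1,590.00 = R$46.11
Medical Insurance Levy: 4% × R$1,590.00 = R$63.60
Total withheld: R$43.93 + R$16.06 + R$46.11 + R$63.60 = R$169.70
Net pay: R$1,590.00 − R$169.70 = R$1,420.30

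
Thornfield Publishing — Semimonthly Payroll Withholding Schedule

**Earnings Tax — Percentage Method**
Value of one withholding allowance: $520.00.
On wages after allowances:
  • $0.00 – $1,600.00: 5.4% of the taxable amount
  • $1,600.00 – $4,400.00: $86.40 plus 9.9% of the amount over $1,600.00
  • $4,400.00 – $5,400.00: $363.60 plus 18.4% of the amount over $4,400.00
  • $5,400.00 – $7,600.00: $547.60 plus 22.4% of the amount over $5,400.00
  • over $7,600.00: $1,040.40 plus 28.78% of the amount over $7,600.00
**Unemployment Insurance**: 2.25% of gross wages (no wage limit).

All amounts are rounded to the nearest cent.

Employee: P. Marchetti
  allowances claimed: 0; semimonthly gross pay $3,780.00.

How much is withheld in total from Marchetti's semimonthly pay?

$387.27

Earnings Tax: taxable = $3,780.00
  $86.40 + 9.9% × ($3,780.00 − $1,600.00) = $86.40 + 9.9% × $2,180.00 = $302.22
Unemployment Insurance: 2.25% × $3,780.00 = $85.05
Total: $302.22 + $85.05 = $387.27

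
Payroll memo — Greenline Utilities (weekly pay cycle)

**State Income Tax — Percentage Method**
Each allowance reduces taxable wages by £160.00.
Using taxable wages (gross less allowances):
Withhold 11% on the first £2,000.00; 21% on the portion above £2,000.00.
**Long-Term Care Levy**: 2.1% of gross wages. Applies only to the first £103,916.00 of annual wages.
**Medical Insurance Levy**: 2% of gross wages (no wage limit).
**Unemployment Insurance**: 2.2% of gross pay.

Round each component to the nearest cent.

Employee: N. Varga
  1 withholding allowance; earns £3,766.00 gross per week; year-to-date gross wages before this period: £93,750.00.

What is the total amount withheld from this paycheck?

£794.52

State Income Tax: taxable = £3,766.00 − 1×£160.00 = £3,606.00
  £220.00 + 21% × (£3,606.00 − £2,000.00) = £220.00 + 21% × £1,606.00 = £557.26
Long-Term Care Levy: 2.1% × £3,766.00 = £79.09
Medical Insurance Levy: 2% × £3,766.00 = £75.32
Unemployment Insurance: 2.2% × £3,766.00 = £82.85
Total: £557.26 + £79.09 + £75.32 + £82.85 = £794.52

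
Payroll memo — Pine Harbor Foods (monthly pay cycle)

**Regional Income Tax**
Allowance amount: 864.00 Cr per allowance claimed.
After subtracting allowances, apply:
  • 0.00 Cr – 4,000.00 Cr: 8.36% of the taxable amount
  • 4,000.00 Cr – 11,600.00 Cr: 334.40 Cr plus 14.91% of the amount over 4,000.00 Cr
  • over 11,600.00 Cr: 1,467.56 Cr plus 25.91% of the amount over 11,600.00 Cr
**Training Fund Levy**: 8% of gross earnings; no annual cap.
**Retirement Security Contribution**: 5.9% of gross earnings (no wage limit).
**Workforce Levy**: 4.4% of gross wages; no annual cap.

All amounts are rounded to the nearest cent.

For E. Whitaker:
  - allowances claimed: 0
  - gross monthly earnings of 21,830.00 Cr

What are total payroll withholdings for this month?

8,113.04 Cr

Regional Income Tax: taxable = 21,830.00 Cr
  1,467.56 Cr + 25.91% × (21,830.00 Cr − 11,600.00 Cr) = 1,467.56 Cr + 25.91% × 10,230.00 Cr = 4,118.15 Cr
Training Fund Levy: 8% × 21,830.00 Cr = 1,746.40 Cr
Retirement Security Contribution: 5.9% × 21,830.00 Cr = 1,287.97 Cr
Workforce Levy: 4.4% × 21,830.00 Cr = 960.52 Cr
Total: 4,118.15 Cr + 1,746.40 Cr + 1,287.97 Cr + 960.52 Cr = 8,113.04 Cr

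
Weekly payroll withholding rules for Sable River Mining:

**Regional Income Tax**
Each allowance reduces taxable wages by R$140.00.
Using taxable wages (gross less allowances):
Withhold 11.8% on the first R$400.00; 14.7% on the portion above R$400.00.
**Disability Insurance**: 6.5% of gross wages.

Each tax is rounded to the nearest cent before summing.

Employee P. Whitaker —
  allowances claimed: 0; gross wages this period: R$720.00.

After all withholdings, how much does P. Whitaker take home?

R$578.96

Regional Income Tax: taxable = R$720.00
  R$47.20 + 14.7% × (R$720.00 − R$400.00) = R$47.20 + 14.7% × R$320.00 = R$94.24
Disability Insurance: 6.5% × R$720.00 = R$46.80
Total withheld: R$94.24 + R$46.80 = R$141.04
Net pay: R$720.00 − R$141.04 = R$578.96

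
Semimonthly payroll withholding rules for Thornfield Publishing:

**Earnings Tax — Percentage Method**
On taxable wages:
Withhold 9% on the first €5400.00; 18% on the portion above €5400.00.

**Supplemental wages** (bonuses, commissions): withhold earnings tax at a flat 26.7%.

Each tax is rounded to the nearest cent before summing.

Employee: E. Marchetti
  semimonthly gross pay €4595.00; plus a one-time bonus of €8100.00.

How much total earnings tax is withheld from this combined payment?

Earnings Tax: taxable = €4595.00
  9% × €4595.00 = €413.55
Supplemental (26.7% flat on bonus): 26.7% × €8100.00 = €2162.70
Total earnings tax: €413.55 + €2162.70 = €2576.25

€2576.25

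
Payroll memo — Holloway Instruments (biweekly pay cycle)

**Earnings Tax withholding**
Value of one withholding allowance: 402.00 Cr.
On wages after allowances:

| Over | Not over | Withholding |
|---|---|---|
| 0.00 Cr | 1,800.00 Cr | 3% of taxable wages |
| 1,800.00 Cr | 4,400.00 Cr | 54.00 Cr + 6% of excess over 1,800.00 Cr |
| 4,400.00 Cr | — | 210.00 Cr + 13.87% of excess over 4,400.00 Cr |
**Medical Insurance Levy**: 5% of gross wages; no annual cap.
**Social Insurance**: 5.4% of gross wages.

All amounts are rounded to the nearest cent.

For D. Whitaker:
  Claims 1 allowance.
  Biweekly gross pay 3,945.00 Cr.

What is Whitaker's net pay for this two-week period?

3,376.14 Cr

Earnings Tax: taxable = 3,945.00 Cr − 1×402.00 Cr = 3,543.00 Cr
  54.00 Cr + 6% × (3,543.00 Cr − 1,800.00 Cr) = 54.00 Cr + 6% × 1,743.00 Cr = 158.58 Cr
Medical Insurance Levy: 5% × 3,945.00 Cr = 197.25 Cr
Social Insurance: 5.4% × 3,945.00 Cr = 213.03 Cr
Total withheld: 158.58 Cr + 197.25 Cr + 213.03 Cr = 568.86 Cr
Net pay: 3,945.00 Cr − 568.86 Cr = 3,376.14 Cr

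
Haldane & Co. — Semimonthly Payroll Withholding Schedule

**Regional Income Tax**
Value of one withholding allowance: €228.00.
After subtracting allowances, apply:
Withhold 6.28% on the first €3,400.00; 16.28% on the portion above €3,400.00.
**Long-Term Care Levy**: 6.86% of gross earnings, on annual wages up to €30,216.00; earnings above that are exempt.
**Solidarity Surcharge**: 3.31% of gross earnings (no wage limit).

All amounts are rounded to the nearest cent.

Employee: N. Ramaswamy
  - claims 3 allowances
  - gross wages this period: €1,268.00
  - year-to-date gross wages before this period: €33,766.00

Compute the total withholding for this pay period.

Regional Income Tax: taxable = €1,268.00 − 3×€228.00 = €584.00
  6.28% × €584.00 = €36.68
Long-Term Care Levy: YTD €33,766.00 ≥ cap €30,216.00 → €0.00
Solidarity Surcharge: 3.31% × €1,268.00 = €41.97
Total: €36.68 + €0.00 + €41.97 = €78.65

€78.65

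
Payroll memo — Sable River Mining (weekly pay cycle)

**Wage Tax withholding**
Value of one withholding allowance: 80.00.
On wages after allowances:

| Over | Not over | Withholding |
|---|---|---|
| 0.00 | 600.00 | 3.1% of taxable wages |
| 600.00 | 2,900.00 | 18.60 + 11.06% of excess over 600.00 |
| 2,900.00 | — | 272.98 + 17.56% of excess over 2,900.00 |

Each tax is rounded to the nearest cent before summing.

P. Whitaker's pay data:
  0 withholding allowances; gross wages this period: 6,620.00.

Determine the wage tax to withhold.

926.21

Wage Tax: taxable = 6,620.00
  272.98 + 17.56% × (6,620.00 − 2,900.00) = 272.98 + 17.56% × 3,720.00 = 926.21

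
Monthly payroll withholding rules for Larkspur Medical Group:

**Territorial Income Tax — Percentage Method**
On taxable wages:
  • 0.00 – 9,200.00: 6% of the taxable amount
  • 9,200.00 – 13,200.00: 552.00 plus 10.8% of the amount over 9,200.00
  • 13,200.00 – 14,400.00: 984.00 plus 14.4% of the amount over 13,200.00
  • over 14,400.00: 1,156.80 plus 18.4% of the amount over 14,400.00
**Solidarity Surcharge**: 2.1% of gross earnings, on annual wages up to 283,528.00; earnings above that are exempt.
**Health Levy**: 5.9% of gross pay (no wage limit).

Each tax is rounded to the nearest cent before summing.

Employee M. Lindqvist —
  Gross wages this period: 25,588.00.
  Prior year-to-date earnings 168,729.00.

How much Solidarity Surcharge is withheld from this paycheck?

Solidarity Surcharge: 2.1% × 25,588.00 = 537.35

537.35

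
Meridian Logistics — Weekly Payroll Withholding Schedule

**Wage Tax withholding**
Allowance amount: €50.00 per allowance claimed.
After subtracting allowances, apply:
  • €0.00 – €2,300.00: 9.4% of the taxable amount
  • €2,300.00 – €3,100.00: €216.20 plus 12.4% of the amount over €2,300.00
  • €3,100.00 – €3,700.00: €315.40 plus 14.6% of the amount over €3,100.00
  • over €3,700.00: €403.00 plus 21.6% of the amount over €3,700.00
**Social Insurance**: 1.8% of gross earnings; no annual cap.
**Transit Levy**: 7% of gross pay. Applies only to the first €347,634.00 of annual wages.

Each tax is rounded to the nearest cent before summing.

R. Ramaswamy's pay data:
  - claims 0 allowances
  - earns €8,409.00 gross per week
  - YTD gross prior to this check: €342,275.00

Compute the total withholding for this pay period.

€1,946.63

Wage Tax: taxable = €8,409.00
  €403.00 + 21.6% × (€8,409.00 − €3,700.00) = €403.00 + 21.6% × €4,709.00 = €1,420.14
Social Insurance: 1.8% × €8,409.00 = €151.36
Transit Levy: cap €347,634.00 − YTD €342,275.00 = €5,359.00 subject; 7% × €5,359.00 = €375.13
Total: €1,420.14 + €151.36 + €375.13 = €1,946.63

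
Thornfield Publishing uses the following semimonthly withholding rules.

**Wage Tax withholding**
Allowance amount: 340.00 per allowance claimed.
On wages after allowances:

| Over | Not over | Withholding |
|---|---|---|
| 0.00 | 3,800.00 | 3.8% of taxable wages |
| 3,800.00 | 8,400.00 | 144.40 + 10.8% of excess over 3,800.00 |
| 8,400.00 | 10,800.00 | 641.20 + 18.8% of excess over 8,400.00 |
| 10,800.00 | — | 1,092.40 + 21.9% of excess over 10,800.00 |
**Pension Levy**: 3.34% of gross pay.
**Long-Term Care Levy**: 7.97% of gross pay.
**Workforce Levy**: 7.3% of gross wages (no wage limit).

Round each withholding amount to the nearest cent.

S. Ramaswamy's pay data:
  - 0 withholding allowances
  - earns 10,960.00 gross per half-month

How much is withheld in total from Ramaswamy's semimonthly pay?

Wage Tax: taxable = 10,960.00
  1,092.40 + 21.9% × (10,960.00 − 10,800.00) = 1,092.40 + 21.9% × 160.00 = 1,127.44
Pension Levy: 3.34% × 10,960.00 = 366.06
Long-Term Care Levy: 7.97% × 10,960.00 = 873.51
Workforce Levy: 7.3% × 10,960.00 = 800.08
Total: 1,127.44 + 366.06 + 873.51 + 800.08 = 3,167.09

3,167.09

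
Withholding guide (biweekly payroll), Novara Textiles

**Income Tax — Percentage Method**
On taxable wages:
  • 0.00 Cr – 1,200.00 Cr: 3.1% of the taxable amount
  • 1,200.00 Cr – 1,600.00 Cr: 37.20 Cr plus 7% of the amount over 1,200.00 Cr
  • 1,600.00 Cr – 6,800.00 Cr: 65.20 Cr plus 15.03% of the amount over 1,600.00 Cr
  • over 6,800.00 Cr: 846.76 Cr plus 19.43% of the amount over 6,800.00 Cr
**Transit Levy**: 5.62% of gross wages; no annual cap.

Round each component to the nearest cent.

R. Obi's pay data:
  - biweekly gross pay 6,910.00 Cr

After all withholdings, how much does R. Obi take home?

Income Tax: taxable = 6,910.00 Cr
  846.76 Cr + 19.43% × (6,910.00 Cr − 6,800.00 Cr) = 846.76 Cr + 19.43% × 110.00 Cr = 868.13 Cr
Transit Levy: 5.62% × 6,910.00 Cr = 388.34 Cr
Total withheld: 868.13 Cr + 388.34 Cr = 1,256.47 Cr
Net pay: 6,910.00 Cr − 1,256.47 Cr = 5,653.53 Cr

5,653.53 Cr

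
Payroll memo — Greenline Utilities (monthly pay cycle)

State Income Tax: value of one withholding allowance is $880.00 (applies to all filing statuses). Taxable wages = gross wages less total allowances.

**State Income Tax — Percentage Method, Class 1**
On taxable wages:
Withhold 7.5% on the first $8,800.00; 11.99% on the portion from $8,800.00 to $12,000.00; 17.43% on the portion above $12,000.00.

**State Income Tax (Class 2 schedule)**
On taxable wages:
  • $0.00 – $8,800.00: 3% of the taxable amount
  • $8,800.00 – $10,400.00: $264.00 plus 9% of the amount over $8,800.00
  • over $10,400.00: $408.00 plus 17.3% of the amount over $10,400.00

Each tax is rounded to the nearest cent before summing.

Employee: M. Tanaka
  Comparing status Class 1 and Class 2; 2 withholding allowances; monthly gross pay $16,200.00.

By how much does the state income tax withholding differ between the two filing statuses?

State Income Tax (Class 1): taxable = $16,200.00 − 2×$880.00 = $14,440.00
  $1,043.68 + 17.43% × ($14,440.00 − $12,000.00) = $1,043.68 + 17.43% × $2,440.00 = $1,468.97
State Income Tax (Class 2): taxable = $16,200.00 − 2×$880.00 = $14,440.00
  $408.00 + 17.3% × ($14,440.00 − $10,400.00) = $408.00 + 17.3% × $4,040.00 = $1,106.92
Difference: |$1,468.97 − $1,106.92| = $362.05 (higher under Class 1)

$362.05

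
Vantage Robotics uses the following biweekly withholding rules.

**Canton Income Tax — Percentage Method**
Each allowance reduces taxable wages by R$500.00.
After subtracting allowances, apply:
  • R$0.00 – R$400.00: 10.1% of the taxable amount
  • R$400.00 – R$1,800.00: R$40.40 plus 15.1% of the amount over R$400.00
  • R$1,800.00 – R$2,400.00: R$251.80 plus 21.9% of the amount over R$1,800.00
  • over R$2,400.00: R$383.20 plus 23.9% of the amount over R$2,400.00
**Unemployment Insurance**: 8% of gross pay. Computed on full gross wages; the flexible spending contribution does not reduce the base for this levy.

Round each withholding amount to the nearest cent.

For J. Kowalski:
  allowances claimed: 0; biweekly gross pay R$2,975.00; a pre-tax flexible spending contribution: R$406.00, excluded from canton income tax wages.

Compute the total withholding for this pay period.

R$661.59

Canton Income Tax: taxable = R$2,975.00 − R$406.00 = R$2,569.00
  R$383.20 + 23.9% × (R$2,569.00 − R$2,400.00) = R$383.20 + 23.9% × R$169.00 = R$423.59
Unemployment Insurance: 8% × R$2,975.00 = R$238.00
Total: R$423.59 + R$238.00 = R$661.59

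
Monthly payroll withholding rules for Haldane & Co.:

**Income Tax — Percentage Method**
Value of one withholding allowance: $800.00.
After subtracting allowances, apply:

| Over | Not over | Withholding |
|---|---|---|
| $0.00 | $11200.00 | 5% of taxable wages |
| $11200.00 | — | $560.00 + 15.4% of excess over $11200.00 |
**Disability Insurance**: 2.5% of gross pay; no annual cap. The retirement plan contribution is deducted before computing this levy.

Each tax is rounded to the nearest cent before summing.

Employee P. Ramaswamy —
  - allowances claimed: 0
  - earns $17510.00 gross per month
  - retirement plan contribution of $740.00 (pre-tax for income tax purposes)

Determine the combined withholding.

$1837.03

Income Tax: taxable = $17510.00 − $740.00 = $16770.00
  $560.00 + 15.4% × ($16770.00 − $11200.00) = $560.00 + 15.4% × $5570.00 = $1417.78
Disability Insurance: 2.5% × $16770.00 = $419.25
Total: $1417.78 + $419.25 = $1837.03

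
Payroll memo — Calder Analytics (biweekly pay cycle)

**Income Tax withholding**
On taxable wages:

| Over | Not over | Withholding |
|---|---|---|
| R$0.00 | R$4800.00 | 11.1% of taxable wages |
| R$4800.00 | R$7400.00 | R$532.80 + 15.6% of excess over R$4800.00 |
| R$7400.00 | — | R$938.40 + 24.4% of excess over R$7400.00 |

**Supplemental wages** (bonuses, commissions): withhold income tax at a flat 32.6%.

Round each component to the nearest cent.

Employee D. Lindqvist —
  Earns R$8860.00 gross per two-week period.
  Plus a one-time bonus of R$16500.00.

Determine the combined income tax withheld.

R$6673.64

Income Tax: taxable = R$8860.00
  R$938.40 + 24.4% × (R$8860.00 − R$7400.00) = R$938.40 + 24.4% × R$1460.00 = R$1294.64
Supplemental (32.6% flat on bonus): 32.6% × R$16500.00 = R$5379.00
Total income tax: R$1294.64 + R$5379.00 = R$6673.64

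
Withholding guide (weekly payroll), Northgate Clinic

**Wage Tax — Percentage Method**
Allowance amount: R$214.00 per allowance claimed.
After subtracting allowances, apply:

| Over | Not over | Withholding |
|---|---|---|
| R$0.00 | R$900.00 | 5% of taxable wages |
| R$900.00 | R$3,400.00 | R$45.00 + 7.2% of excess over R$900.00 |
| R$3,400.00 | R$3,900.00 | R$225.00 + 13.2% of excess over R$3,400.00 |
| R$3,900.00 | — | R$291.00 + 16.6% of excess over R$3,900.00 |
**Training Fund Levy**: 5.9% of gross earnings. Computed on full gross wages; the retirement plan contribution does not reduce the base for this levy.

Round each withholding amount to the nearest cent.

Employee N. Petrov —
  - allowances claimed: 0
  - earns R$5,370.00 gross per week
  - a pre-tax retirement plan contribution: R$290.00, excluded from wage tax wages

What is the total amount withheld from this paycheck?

R$803.71

Wage Tax: taxable = R$5,370.00 − R$290.00 = R$5,080.00
  R$291.00 + 16.6% × (R$5,080.00 − R$3,900.00) = R$291.00 + 16.6% × R$1,180.00 = R$486.88
Training Fund Levy: 5.9% × R$5,370.00 = R$316.83
Total: R$486.88 + R$316.83 = R$803.71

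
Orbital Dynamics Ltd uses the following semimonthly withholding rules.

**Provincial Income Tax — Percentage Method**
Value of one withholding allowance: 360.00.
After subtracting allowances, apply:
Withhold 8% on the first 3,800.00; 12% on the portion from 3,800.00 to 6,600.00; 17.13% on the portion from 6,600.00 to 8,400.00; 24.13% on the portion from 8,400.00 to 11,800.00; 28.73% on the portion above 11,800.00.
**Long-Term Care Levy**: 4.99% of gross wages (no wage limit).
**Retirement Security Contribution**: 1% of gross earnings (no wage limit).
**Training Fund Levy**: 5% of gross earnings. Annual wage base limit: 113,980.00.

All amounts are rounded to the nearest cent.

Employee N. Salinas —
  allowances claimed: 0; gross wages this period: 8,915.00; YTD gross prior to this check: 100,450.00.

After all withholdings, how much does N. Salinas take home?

6,862.63

Provincial Income Tax: taxable = 8,915.00
  948.34 + 24.13% × (8,915.00 − 8,400.00) = 948.34 + 24.13% × 515.00 = 1,072.61
Long-Term Care Levy: 4.99% × 8,915.00 = 444.86
Retirement Security Contribution: 1% × 8,915.00 = 89.15
Training Fund Levy: 5% × 8,915.00 = 445.75
Total withheld: 1,072.61 + 444.86 + 89.15 + 445.75 = 2,052.37
Net pay: 8,915.00 − 2,052.37 = 6,862.63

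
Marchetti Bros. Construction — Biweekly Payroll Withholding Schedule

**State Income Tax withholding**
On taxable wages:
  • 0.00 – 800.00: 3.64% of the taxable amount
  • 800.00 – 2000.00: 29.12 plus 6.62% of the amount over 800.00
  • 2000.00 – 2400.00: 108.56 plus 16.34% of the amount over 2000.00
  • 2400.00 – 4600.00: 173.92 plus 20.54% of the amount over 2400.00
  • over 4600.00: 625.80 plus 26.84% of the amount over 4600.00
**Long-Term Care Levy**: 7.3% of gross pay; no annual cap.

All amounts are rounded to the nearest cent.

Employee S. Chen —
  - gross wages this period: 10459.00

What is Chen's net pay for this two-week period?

State Income Tax: taxable = 10459.00
  625.80 + 26.84% × (10459.00 − 4600.00) = 625.80 + 26.84% × 5859.00 = 2198.36
Long-Term Care Levy: 7.3% × 10459.00 = 763.51
Total withheld: 2198.36 + 763.51 = 2961.87
Net pay: 10459.00 − 2961.87 = 7497.13

7497.13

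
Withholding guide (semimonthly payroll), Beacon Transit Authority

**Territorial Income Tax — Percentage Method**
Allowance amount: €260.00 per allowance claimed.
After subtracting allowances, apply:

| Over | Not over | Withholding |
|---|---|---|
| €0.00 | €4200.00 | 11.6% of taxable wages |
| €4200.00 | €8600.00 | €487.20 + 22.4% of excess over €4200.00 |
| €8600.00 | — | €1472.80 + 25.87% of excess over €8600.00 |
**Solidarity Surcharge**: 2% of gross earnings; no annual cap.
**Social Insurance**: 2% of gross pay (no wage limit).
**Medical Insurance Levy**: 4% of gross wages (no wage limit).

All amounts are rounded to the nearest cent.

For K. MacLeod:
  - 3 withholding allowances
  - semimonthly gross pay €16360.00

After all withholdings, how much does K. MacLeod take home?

Territorial Income Tax: taxable = €16360.00 − 3×€260.00 = €15580.00
  €1472.80 + 25.87% × (€15580.00 − €8600.00) = €1472.80 + 25.87% × €6980.00 = €3278.53
Solidarity Surcharge: 2% × €16360.00 = €327.20
Social Insurance: 2% × €16360.00 = €327.20
Medical Insurance Levy: 4% × €16360.00 = €654.40
Total withheld: €3278.53 + €327.20 + €327.20 + €654.40 = €4587.33
Net pay: €16360.00 − €4587.33 = €11772.67

€11772.67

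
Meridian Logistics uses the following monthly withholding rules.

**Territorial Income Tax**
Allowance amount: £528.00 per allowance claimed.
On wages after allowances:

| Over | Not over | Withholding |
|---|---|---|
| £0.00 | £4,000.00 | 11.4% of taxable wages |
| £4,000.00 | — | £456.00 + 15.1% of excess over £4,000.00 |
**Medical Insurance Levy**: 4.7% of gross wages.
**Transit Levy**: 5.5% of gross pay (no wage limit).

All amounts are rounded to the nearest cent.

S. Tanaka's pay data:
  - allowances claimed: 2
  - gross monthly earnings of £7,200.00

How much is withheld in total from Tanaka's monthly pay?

£1,514.14

Territorial Income Tax: taxable = £7,200.00 − 2×£528.00 = £6,144.00
  £456.00 + 15.1% × (£6,144.00 − £4,000.00) = £456.00 + 15.1% × £2,144.00 = £779.74
Medical Insurance Levy: 4.7% × £7,200.00 = £338.40
Transit Levy: 5.5% × £7,200.00 = £396.00
Total: £779.74 + £338.40 + £396.00 = £1,514.14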